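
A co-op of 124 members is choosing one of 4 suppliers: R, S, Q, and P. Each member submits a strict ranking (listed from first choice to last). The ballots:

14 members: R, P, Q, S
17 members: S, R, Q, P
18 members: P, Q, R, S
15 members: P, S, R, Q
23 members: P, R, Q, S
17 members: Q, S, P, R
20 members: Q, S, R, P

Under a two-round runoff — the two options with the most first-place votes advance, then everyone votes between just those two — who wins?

Round 1 first-place votes: R 14, S 17, Q 37, P 56.
P and Q advance.
Runoff: P is preferred to Q by 70 voters; Q by 54.
P wins the runoff.

P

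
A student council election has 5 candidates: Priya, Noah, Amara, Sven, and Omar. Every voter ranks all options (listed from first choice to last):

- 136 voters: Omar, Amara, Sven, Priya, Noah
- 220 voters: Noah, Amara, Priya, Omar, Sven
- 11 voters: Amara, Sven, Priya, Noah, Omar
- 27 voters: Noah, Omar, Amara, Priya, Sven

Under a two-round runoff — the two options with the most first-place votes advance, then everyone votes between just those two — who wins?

Round 1 first-place votes: Priya 0, Noah 247, Amara 11, Sven 0, Omar 136.
Noah and Omar advance.
Runoff: Noah is preferred to Omar by 258 voters; Omar by 136.
Noah wins the runoff.

Noah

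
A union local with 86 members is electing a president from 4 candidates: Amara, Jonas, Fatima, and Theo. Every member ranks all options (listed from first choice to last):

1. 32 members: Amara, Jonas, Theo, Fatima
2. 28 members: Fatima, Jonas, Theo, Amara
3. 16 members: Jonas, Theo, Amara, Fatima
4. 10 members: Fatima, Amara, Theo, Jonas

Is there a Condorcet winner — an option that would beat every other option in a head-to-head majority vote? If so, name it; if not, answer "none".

Jonas vs Amara: 44–42 for Jonas.
Jonas vs Fatima: 48–38 for Jonas.
Jonas vs Theo: 76–10 for Jonas.
Jonas beats every other option head-to-head.

Jonas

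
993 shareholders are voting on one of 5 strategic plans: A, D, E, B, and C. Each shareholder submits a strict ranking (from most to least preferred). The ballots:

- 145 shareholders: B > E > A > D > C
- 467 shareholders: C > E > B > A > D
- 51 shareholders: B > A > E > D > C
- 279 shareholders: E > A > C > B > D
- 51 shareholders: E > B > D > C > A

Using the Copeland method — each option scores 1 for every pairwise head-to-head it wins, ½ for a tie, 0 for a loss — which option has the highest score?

E

A: beats D; loses to E, B, and C → score 1.
D: loses to A, E, B, and C → score 0.
E: beats A, D, B, and C → score 4.
B: beats A and D; loses to E and C → score 2.
C: beats A, D, and B; loses to E → score 3.
E has the best pairwise record.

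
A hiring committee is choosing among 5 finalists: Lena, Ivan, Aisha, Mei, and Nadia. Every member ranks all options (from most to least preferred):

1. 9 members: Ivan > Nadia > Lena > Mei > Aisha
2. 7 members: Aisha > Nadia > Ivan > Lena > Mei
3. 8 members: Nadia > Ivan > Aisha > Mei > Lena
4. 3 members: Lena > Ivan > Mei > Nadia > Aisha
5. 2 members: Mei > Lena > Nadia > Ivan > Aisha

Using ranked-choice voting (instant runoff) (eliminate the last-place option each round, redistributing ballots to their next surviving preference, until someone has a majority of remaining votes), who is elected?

Nadia

Round 1: Lena 3, Ivan 9, Aisha 7, Mei 2, Nadia 8. Eliminate Mei.
Round 2: Lena 5, Ivan 9, Aisha 7, Nadia 8. Eliminate Lena.
Round 3: Ivan 12, Aisha 7, Nadia 10. Eliminate Aisha.
Round 4: Ivan 12, Nadia 17. Nadia has a majority.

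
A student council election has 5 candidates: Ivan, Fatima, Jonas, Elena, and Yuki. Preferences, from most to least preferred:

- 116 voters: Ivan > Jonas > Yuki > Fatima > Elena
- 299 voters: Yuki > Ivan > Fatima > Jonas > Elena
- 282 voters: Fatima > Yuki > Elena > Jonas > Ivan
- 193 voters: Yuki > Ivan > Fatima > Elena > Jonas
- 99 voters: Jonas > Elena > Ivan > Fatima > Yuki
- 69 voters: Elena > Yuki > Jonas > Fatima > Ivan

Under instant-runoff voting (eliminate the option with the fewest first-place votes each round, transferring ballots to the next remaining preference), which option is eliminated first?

Round 1: Ivan 116, Fatima 282, Jonas 99, Elena 69, Yuki 492. Eliminate Elena.

Elena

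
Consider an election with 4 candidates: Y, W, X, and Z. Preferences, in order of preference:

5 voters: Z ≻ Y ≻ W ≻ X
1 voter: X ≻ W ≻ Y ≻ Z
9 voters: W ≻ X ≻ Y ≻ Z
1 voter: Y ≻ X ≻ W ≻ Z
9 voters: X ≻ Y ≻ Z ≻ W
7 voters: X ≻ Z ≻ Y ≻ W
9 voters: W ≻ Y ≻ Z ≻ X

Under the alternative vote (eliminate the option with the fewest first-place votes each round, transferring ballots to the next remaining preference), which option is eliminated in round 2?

Z

Round 1: Y 1, W 18, X 17, Z 5. Eliminate Y.
Round 2: W 18, X 18, Z 5. Eliminate Z.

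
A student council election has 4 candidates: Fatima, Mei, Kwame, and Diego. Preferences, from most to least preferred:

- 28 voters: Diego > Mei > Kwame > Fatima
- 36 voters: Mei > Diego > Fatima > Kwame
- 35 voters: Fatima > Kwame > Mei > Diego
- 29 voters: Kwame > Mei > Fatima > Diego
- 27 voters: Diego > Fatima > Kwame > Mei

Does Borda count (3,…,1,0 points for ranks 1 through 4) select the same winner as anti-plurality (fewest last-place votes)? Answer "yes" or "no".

Borda — scores: Fatima 224, Mei 257, Kwame 212, Diego 237. Winner: Mei.
Anti-plurality — last-place votes: Fatima 28, Mei 27, Kwame 36, Diego 64. Winner: Mei.
The two methods agree.

yes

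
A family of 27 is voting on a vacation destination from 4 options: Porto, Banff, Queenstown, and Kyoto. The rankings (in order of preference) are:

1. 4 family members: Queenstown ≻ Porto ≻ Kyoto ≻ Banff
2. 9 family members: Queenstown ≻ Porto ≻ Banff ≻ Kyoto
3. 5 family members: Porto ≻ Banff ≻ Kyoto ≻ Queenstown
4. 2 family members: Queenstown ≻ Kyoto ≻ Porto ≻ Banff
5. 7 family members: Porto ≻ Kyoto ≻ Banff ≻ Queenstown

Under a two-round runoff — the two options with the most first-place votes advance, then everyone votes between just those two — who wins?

Round 1 first-place votes: Porto 12, Banff 0, Queenstown 15, Kyoto 0.
Queenstown and Porto advance.
Runoff: Queenstown is preferred to Porto by 15 voters; Porto by 12.
Queenstown wins the runoff.

Queenstown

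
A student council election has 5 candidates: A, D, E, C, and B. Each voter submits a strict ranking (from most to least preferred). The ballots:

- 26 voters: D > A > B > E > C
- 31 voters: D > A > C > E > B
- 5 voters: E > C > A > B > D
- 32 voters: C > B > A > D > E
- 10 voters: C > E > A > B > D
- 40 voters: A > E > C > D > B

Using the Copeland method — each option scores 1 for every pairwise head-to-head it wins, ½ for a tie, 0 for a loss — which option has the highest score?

A: beats D, E, C, and B → score 4.
D: beats E and B; loses to A and C → score 2.
E: beats B; loses to A, D, and C → score 1.
C: beats D, E, and B; loses to A → score 3.
B: loses to A, D, E, and C → score 0.
A has the best pairwise record.

A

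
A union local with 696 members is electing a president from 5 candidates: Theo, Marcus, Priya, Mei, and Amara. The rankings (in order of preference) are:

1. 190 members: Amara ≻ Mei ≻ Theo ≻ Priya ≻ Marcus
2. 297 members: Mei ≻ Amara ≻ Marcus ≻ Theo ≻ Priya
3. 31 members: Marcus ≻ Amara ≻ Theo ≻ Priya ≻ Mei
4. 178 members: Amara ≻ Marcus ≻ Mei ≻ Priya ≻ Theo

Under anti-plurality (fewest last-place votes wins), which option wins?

Amara

Last-place votes: Theo 178, Marcus 190, Priya 297, Mei 31, Amara 0.
Amara is ranked last by the fewest voters, so Amara wins.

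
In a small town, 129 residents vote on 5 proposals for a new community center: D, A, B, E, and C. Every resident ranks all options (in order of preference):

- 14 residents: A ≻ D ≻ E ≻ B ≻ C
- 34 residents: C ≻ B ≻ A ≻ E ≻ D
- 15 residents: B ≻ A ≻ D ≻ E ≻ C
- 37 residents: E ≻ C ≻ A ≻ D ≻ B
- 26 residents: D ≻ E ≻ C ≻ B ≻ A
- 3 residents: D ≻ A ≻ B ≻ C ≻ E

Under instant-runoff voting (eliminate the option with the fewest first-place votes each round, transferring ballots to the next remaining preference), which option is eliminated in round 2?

B

Round 1: D 29, A 14, B 15, E 37, C 34. Eliminate A.
Round 2: D 43, B 15, E 37, C 34. Eliminate B.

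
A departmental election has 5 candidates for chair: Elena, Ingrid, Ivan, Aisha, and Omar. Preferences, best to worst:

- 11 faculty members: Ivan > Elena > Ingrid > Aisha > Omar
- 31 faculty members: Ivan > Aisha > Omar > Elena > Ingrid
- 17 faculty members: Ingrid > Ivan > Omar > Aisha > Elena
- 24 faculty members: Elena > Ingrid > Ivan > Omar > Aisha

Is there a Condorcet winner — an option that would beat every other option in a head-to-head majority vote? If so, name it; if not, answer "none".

Ivan

Ivan vs Elena: 59–24 for Ivan.
Ivan vs Ingrid: 42–41 for Ivan.
Ivan vs Aisha: 83–0 for Ivan.
Ivan vs Omar: 83–0 for Ivan.
Ivan beats every other option head-to-head.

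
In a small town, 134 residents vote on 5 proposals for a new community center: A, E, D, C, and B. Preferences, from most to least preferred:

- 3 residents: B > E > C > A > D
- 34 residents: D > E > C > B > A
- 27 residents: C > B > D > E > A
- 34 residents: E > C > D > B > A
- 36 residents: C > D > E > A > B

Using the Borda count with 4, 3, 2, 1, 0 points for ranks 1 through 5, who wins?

A: 3·1 + 34·0 + 27·0 + 34·0 + 36·1 = 39
E: 3·3 + 34·3 + 27·1 + 34·4 + 36·2 = 346
D: 3·0 + 34·4 + 27·2 + 34·2 + 36·3 = 366
C: 3·2 + 34·2 + 27·4 + 34·3 + 36·4 = 428
B: 3·4 + 34·1 + 27·3 + 34·1 + 36·0 = 161
C has the highest Borda score (428).

C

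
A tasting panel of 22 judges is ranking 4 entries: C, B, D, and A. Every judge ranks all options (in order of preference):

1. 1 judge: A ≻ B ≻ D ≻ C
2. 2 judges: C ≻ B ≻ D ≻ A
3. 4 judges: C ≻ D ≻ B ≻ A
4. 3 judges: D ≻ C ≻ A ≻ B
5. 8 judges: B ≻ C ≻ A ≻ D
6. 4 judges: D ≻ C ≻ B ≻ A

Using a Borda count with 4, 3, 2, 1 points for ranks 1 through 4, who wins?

C

C: 1·1 + 2·4 + 4·4 + 3·3 + 8·3 + 4·3 = 70
B: 1·3 + 2·3 + 4·2 + 3·1 + 8·4 + 4·2 = 60
D: 1·2 + 2·2 + 4·3 + 3·4 + 8·1 + 4·4 = 54
A: 1·4 + 2·1 + 4·1 + 3·2 + 8·2 + 4·1 = 36
C has the highest Borda score (70).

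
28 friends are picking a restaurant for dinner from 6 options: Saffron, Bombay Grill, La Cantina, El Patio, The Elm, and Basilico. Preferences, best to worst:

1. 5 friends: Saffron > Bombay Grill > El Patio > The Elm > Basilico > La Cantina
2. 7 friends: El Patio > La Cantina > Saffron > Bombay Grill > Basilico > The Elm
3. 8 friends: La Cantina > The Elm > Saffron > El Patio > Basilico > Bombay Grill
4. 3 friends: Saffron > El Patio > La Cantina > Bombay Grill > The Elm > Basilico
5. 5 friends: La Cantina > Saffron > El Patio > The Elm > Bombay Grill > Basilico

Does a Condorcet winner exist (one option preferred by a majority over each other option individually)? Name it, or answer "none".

none

Checking pairwise contests:
La Cantina beats Saffron 20–8.
Saffron beats Bombay Grill 28–0.
El Patio beats La Cantina 15–13.
Saffron beats El Patio 21–7.
Saffron beats The Elm 20–8.
Saffron beats Basilico 28–0.
Every option loses at least one head-to-head, so there is no Condorcet winner.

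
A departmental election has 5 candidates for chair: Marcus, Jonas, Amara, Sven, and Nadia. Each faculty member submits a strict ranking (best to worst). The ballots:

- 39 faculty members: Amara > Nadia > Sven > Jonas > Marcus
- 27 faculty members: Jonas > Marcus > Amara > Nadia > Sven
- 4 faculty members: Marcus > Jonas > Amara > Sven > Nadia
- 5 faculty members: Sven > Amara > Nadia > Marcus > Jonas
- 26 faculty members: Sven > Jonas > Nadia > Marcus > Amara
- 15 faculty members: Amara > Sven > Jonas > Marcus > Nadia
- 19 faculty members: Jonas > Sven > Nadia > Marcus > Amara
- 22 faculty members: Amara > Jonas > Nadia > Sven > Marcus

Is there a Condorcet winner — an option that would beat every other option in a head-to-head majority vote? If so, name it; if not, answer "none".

Amara

Amara vs Marcus: 81–76 for Amara.
Amara vs Jonas: 81–76 for Amara.
Amara vs Sven: 107–50 for Amara.
Amara vs Nadia: 112–45 for Amara.
Amara beats every other option head-to-head.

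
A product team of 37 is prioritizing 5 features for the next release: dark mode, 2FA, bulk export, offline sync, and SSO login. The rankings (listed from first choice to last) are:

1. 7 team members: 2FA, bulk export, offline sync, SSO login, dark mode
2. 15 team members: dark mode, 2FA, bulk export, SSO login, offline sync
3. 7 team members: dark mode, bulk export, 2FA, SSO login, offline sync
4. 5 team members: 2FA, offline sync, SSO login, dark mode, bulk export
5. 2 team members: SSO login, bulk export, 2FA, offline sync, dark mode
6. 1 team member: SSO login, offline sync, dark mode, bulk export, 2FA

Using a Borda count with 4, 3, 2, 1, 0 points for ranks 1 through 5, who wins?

dark mode: 7·0 + 15·4 + 7·4 + 5·1 + 2·0 + 1·2 = 95
2FA: 7·4 + 15·3 + 7·2 + 5·4 + 2·2 + 1·0 = 111
bulk export: 7·3 + 15·2 + 7·3 + 5·0 + 2·3 + 1·1 = 79
offline sync: 7·2 + 15·0 + 7·0 + 5·3 + 2·1 + 1·3 = 34
SSO login: 7·1 + 15·1 + 7·1 + 5·2 + 2·4 + 1·4 = 51
2FA has the highest Borda score (111).

2FA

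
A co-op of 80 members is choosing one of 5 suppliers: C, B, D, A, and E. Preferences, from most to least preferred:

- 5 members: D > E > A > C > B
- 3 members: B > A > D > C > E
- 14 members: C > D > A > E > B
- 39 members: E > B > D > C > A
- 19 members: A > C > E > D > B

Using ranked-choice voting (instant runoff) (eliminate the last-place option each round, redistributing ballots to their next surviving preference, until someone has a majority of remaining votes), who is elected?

E

Round 1: C 14, B 3, D 5, A 19, E 39. Eliminate B.
Round 2: C 14, D 5, A 22, E 39. Eliminate D.
Round 3: C 14, A 22, E 44. E has a majority.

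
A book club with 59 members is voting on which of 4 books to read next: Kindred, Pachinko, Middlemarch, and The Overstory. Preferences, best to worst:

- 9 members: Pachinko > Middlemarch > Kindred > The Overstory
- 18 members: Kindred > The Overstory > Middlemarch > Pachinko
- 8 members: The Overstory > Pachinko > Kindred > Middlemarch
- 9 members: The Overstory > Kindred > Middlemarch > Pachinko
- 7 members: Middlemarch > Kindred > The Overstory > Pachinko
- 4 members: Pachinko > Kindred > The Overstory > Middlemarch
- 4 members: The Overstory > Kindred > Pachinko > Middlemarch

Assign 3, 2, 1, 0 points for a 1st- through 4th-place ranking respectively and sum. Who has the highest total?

Kindred

Kindred: 9·1 + 18·3 + 8·1 + 9·2 + 7·2 + 4·2 + 4·2 = 119
Pachinko: 9·3 + 18·0 + 8·2 + 9·0 + 7·0 + 4·3 + 4·1 = 59
Middlemarch: 9·2 + 18·1 + 8·0 + 9·1 + 7·3 + 4·0 + 4·0 = 66
The Overstory: 9·0 + 18·2 + 8·3 + 9·3 + 7·1 + 4·1 + 4·3 = 110
Kindred has the highest Borda score (119).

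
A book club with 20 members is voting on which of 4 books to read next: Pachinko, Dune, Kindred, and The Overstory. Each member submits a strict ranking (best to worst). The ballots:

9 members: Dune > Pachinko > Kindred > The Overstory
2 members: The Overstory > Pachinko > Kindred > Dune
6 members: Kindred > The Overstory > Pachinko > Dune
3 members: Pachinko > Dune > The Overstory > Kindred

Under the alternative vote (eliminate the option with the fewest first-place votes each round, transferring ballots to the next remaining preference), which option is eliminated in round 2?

Round 1: Pachinko 3, Dune 9, Kindred 6, The Overstory 2. Eliminate The Overstory.
Round 2: Pachinko 5, Dune 9, Kindred 6. Eliminate Pachinko.

Pachinko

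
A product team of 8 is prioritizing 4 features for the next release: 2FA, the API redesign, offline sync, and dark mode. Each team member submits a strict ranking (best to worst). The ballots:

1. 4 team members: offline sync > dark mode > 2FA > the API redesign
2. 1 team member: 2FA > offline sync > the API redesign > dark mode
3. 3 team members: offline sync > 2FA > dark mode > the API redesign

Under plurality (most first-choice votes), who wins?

offline sync

First-place votes: 2FA 1, the API redesign 0, offline sync 7, dark mode 0.
offline sync has the most first-place votes.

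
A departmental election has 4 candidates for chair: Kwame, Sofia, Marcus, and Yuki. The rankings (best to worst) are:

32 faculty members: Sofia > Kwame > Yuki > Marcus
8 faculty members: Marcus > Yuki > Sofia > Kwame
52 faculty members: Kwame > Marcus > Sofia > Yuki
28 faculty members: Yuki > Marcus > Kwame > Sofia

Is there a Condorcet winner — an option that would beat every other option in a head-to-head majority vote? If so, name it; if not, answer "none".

Kwame vs Sofia: 80–40 for Kwame.
Kwame vs Marcus: 84–36 for Kwame.
Kwame vs Yuki: 84–36 for Kwame.
Kwame beats every other option head-to-head.

Kwame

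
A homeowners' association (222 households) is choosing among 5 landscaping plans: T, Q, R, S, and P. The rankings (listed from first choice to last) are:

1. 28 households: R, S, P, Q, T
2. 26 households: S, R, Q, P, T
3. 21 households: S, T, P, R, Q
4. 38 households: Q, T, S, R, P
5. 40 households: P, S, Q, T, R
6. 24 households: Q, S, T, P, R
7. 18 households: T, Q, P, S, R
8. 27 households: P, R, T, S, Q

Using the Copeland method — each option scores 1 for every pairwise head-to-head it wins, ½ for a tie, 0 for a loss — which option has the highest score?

S

T: beats R; loses to Q, S, and P → score 1.
Q: beats T and R; loses to S and P → score 2.
R: loses to T, Q, S, and P → score 0.
S: beats T, Q, R, and P → score 4.
P: beats T, Q, and R; loses to S → score 3.
S has the best pairwise record.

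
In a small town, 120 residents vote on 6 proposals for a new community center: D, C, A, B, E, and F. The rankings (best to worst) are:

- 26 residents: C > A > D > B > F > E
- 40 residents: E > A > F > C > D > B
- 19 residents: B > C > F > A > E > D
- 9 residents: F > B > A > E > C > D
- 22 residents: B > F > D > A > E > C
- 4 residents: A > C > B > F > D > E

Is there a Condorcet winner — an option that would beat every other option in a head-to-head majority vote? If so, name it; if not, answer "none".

A

A vs D: 98–22 for A.
A vs C: 75–45 for A.
A vs B: 70–50 for A.
A vs E: 80–40 for A.
A vs F: 70–50 for A.
A beats every other option head-to-head.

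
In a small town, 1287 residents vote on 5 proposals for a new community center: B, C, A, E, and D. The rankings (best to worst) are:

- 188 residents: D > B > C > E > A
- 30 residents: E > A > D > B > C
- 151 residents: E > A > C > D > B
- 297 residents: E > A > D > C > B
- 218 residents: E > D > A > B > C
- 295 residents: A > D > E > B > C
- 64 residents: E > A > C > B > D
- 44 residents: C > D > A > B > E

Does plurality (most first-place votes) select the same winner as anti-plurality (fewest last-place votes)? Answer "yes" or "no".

Plurality — first-place votes: B 0, C 44, A 295, E 760, D 188. Winner: E.
Anti-plurality — last-place votes: B 448, C 543, A 188, E 44, D 64. Winner: E.
The two methods agree.

yes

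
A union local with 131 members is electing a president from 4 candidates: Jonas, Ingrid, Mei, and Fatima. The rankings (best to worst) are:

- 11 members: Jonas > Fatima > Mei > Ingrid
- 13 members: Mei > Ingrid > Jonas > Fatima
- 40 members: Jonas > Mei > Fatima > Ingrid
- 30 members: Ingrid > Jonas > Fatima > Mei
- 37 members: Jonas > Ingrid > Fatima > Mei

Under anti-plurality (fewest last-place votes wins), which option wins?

Jonas

Last-place votes: Jonas 0, Ingrid 51, Mei 67, Fatima 13.
Jonas is ranked last by the fewest voters, so Jonas wins.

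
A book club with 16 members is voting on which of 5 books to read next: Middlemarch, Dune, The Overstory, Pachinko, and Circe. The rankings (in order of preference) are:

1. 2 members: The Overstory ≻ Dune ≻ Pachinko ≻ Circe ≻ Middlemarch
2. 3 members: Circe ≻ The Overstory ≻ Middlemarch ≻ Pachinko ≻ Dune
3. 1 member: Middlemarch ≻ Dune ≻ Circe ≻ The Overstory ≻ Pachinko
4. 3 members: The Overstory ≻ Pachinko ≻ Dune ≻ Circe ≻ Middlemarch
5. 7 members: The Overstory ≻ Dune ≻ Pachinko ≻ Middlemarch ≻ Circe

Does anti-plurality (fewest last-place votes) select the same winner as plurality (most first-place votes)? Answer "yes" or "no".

yes

Anti-plurality — last-place votes: Middlemarch 5, Dune 3, The Overstory 0, Pachinko 1, Circe 7. Winner: The Overstory.
Plurality — first-place votes: Middlemarch 1, Dune 0, The Overstory 12, Pachinko 0, Circe 3. Winner: The Overstory.
The two methods agree.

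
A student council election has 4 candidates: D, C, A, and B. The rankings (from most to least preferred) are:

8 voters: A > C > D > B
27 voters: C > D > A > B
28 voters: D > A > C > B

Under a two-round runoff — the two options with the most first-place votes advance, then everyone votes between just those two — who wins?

C

Round 1 first-place votes: D 28, C 27, A 8, B 0.
D and C advance.
Runoff: D is preferred to C by 28 voters; C by 35.
C wins the runoff.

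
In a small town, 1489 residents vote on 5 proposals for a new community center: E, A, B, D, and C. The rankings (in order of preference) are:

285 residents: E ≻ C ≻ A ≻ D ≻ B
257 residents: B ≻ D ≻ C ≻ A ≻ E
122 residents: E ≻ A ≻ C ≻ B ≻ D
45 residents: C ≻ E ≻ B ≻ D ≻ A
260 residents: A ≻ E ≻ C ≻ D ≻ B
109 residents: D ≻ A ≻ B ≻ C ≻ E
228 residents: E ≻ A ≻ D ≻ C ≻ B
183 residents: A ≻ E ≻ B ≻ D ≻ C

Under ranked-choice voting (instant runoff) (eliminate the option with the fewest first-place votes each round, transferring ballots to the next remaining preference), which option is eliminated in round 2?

D

Round 1: E 635, A 443, B 257, D 109, C 45. Eliminate C.
Round 2: E 680, A 443, B 257, D 109. Eliminate D.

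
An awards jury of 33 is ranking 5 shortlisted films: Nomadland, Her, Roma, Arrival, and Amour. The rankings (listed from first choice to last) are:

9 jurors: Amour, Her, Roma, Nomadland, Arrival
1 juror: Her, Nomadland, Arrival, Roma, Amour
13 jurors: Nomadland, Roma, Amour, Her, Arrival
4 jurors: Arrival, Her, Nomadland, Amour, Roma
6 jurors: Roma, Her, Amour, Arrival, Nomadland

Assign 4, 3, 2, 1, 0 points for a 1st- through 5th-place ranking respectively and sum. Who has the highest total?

Nomadland: 9·1 + 1·3 + 13·4 + 4·2 + 6·0 = 72
Her: 9·3 + 1·4 + 13·1 + 4·3 + 6·3 = 74
Roma: 9·2 + 1·1 + 13·3 + 4·0 + 6·4 = 82
Arrival: 9·0 + 1·2 + 13·0 + 4·4 + 6·1 = 24
Amour: 9·4 + 1·0 + 13·2 + 4·1 + 6·2 = 78
Roma has the highest Borda score (82).

Roma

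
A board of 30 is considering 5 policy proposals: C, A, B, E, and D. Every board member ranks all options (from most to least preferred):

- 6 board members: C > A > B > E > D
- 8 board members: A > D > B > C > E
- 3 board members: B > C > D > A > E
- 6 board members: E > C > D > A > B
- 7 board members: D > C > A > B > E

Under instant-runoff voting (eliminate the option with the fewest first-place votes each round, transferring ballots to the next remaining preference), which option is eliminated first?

B

Round 1: C 6, A 8, B 3, E 6, D 7. Eliminate B.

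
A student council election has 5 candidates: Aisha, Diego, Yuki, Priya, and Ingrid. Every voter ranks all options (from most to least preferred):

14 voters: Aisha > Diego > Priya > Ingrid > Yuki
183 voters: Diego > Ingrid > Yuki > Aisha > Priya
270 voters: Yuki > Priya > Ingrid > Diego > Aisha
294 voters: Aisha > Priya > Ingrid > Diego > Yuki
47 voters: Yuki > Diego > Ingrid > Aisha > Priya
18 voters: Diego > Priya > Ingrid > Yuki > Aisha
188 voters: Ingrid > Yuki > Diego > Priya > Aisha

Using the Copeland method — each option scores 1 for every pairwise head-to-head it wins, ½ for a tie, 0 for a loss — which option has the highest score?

Ingrid

Aisha: beats Priya; loses to Diego, Yuki, and Ingrid → score 1.
Diego: beats Aisha and Yuki; loses to Priya and Ingrid → score 2.
Yuki: beats Aisha and Priya; loses to Diego and Ingrid → score 2.
Priya: beats Diego and Ingrid; loses to Aisha and Yuki → score 2.
Ingrid: beats Aisha, Diego, and Yuki; loses to Priya → score 3.
Ingrid has the best pairwise record.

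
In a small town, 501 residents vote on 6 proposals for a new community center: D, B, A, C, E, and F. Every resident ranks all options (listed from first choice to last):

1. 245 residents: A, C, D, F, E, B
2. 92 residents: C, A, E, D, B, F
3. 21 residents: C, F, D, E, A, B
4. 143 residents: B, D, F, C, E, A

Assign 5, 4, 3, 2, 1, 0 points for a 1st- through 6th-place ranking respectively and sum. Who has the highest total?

C

D: 245·3 + 92·2 + 21·3 + 143·4 = 1554
B: 245·0 + 92·1 + 21·0 + 143·5 = 807
A: 245·5 + 92·4 + 21·1 + 143·0 = 1614
C: 245·4 + 92·5 + 21·5 + 143·2 = 1831
E: 245·1 + 92·3 + 21·2 + 143·1 = 706
F: 245·2 + 92·0 + 21·4 + 143·3 = 1003
C has the highest Borda score (1831).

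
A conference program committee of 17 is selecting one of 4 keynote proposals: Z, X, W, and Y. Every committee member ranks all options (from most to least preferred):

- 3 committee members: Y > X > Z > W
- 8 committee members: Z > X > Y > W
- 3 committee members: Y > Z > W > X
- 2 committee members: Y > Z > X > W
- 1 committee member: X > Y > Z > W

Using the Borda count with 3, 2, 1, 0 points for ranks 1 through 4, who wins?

Z: 3·1 + 8·3 + 3·2 + 2·2 + 1·1 = 38
X: 3·2 + 8·2 + 3·0 + 2·1 + 1·3 = 27
W: 3·0 + 8·0 + 3·1 + 2·0 + 1·0 = 3
Y: 3·3 + 8·1 + 3·3 + 2·3 + 1·2 = 34
Z has the highest Borda score (38).

Z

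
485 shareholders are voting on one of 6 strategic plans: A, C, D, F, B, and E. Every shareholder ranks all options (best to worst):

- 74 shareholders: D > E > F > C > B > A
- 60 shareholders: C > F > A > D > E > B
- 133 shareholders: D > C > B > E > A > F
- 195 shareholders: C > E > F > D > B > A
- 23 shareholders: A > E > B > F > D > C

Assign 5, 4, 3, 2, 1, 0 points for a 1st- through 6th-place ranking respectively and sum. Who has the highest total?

C

A: 74·0 + 60·3 + 133·1 + 195·0 + 23·5 = 428
C: 74·2 + 60·5 + 133·4 + 195·5 + 23·0 = 1955
D: 74·5 + 60·2 + 133·5 + 195·2 + 23·1 = 1568
F: 74·3 + 60·4 + 133·0 + 195·3 + 23·2 = 1093
B: 74·1 + 60·0 + 133·3 + 195·1 + 23·3 = 737
E: 74·4 + 60·1 + 133·2 + 195·4 + 23·4 = 1494
C has the highest Borda score (1955).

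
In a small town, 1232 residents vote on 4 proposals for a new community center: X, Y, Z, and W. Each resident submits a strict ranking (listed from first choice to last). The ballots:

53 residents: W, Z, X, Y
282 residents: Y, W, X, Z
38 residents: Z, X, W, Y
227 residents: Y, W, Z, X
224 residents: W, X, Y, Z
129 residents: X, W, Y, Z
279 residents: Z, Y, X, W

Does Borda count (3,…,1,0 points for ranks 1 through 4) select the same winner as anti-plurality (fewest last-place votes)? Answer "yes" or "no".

Borda — scores: X 1525, Y 2438, Z 1284, W 2145. Winner: Y.
Anti-plurality — last-place votes: X 227, Y 91, Z 635, W 279. Winner: Y.
The two methods agree.

yes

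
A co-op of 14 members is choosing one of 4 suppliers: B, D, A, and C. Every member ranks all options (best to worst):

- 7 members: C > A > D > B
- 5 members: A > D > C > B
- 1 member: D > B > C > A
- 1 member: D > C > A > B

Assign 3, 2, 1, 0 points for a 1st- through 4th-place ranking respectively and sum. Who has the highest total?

A

B: 7·0 + 5·0 + 1·2 + 1·0 = 2
D: 7·1 + 5·2 + 1·3 + 1·3 = 23
A: 7·2 + 5·3 + 1·0 + 1·1 = 30
C: 7·3 + 5·1 + 1·1 + 1·2 = 29
A has the highest Borda score (30).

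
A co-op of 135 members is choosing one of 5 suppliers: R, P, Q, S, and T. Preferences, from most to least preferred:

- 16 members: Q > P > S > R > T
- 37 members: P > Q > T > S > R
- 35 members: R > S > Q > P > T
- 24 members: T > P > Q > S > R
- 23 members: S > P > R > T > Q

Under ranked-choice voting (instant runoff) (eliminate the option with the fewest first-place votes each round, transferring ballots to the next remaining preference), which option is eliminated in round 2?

Round 1: R 35, P 37, Q 16, S 23, T 24. Eliminate Q.
Round 2: R 35, P 53, S 23, T 24. Eliminate S.

S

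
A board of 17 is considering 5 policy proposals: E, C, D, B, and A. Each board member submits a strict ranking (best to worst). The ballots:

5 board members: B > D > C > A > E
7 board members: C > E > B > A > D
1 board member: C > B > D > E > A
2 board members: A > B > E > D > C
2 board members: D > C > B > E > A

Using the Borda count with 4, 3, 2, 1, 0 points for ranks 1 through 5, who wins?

C

E: 5·0 + 7·3 + 1·1 + 2·2 + 2·1 = 28
C: 5·2 + 7·4 + 1·4 + 2·0 + 2·3 = 48
D: 5·3 + 7·0 + 1·2 + 2·1 + 2·4 = 27
B: 5·4 + 7·2 + 1·3 + 2·3 + 2·2 = 47
A: 5·1 + 7·1 + 1·0 + 2·4 + 2·0 = 20
C has the highest Borda score (48).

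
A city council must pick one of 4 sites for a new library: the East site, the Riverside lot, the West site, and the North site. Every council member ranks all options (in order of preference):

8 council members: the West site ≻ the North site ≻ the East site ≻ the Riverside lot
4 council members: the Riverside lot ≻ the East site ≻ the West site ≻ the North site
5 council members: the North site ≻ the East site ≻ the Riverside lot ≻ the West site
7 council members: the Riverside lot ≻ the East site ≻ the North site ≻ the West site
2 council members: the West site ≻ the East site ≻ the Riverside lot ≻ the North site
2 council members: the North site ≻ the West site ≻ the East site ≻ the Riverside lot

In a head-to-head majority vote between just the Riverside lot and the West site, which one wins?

Voters preferring the Riverside lot to the West site: 16; preferring the West site to the Riverside lot: 12.
the Riverside lot wins the head-to-head.

the Riverside lot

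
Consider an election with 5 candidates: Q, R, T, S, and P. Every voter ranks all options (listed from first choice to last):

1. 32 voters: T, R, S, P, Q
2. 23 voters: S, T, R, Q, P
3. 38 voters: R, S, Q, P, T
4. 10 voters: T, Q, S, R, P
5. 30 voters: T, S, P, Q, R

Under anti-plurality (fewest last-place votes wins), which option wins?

S

Last-place votes: Q 32, R 30, T 38, S 0, P 33.
S is ranked last by the fewest voters, so S wins.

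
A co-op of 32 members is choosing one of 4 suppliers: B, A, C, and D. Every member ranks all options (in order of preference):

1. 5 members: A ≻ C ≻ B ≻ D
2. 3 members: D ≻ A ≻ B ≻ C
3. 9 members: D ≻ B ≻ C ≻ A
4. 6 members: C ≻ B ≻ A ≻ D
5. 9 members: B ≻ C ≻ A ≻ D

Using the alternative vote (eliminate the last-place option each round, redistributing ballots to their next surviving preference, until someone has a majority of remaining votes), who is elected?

C

Round 1: B 9, A 5, C 6, D 12. Eliminate A.
Round 2: B 9, C 11, D 12. Eliminate B.
Round 3: C 20, D 12. C has a majority.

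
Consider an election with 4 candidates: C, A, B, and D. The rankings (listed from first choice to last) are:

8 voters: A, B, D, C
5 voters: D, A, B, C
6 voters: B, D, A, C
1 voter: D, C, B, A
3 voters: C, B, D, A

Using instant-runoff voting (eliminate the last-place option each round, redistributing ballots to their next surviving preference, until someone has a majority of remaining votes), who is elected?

Round 1: C 3, A 8, B 6, D 6. Eliminate C.
Round 2: A 8, B 9, D 6. Eliminate D.
Round 3: A 13, B 10. A has a majority.

A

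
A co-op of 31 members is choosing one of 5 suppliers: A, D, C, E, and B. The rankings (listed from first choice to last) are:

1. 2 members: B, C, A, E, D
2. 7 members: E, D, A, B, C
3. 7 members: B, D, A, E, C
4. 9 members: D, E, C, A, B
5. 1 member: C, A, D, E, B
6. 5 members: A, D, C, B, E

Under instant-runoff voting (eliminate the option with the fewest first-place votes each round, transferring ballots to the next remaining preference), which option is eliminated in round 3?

E

Round 1: A 5, D 9, C 1, E 7, B 9. Eliminate C.
Round 2: A 6, D 9, E 7, B 9. Eliminate A.
Round 3: D 15, E 7, B 9. Eliminate E.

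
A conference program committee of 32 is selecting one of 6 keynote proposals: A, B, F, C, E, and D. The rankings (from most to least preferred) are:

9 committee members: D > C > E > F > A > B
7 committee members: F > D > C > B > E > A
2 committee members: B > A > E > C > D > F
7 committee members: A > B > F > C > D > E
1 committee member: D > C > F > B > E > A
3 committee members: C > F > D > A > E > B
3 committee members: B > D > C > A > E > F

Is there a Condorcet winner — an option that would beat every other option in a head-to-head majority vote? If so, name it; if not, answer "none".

none

Checking pairwise contests:
F beats A 20–12.
A beats B 19–13.
C beats F 18–14.
D beats C 20–12.
B beats E 20–12.
F beats D 17–15.
Every option loses at least one head-to-head, so there is no Condorcet winner.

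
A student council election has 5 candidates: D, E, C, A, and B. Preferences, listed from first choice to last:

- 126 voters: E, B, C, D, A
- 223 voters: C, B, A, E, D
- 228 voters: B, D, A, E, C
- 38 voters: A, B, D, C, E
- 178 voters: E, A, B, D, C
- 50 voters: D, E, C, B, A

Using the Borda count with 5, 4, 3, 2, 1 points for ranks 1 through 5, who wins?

B

D: 126·2 + 223·1 + 228·4 + 38·3 + 178·2 + 50·5 = 2107
E: 126·5 + 223·2 + 228·2 + 38·1 + 178·5 + 50·4 = 2660
C: 126·3 + 223·5 + 228·1 + 38·2 + 178·1 + 50·3 = 2125
A: 126·1 + 223·3 + 228·3 + 38·5 + 178·4 + 50·1 = 2431
B: 126·4 + 223·4 + 228·5 + 38·4 + 178·3 + 50·2 = 3322
B has the highest Borda score (3322).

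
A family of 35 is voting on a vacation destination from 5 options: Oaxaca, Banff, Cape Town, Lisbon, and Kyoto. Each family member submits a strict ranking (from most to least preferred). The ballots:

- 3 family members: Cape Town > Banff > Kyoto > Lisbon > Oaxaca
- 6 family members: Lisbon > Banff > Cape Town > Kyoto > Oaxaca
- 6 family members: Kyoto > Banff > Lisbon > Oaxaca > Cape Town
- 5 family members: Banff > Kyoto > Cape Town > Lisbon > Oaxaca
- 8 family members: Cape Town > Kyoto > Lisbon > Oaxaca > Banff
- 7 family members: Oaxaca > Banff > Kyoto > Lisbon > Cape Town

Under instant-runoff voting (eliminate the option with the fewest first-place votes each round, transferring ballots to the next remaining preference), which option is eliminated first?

Banff

Round 1: Oaxaca 7, Banff 5, Cape Town 11, Lisbon 6, Kyoto 6. Eliminate Banff.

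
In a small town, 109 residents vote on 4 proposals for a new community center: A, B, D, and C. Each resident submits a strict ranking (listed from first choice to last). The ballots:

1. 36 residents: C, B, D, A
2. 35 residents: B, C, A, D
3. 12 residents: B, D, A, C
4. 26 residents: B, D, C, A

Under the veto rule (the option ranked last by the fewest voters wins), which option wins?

Last-place votes: A 62, B 0, D 35, C 12.
B is ranked last by the fewest voters, so B wins.

B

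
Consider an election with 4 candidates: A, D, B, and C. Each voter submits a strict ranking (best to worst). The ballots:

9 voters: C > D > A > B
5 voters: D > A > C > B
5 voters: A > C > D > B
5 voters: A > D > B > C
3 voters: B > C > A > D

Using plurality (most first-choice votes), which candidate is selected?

First-place votes: A 10, D 5, B 3, C 9.
A has the most first-place votes.

A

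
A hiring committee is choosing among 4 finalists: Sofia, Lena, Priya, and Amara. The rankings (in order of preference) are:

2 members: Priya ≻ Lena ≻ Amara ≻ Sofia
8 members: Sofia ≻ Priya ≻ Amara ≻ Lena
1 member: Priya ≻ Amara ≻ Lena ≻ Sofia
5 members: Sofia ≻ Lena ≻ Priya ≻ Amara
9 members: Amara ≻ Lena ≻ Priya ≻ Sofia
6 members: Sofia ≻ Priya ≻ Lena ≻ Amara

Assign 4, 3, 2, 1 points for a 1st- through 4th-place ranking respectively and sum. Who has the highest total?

Sofia

Sofia: 2·1 + 8·4 + 1·1 + 5·4 + 9·1 + 6·4 = 88
Lena: 2·3 + 8·1 + 1·2 + 5·3 + 9·3 + 6·2 = 70
Priya: 2·4 + 8·3 + 1·4 + 5·2 + 9·2 + 6·3 = 82
Amara: 2·2 + 8·2 + 1·3 + 5·1 + 9·4 + 6·1 = 70
Sofia has the highest Borda score (88).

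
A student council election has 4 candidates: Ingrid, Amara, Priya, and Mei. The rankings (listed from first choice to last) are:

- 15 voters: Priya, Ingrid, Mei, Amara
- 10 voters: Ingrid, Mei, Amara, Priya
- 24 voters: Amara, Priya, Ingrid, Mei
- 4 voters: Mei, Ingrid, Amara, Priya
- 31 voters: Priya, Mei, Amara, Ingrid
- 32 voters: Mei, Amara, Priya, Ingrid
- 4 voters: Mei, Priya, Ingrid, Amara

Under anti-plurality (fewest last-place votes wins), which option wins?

Priya

Last-place votes: Ingrid 63, Amara 19, Priya 14, Mei 24.
Priya is ranked last by the fewest voters, so Priya wins.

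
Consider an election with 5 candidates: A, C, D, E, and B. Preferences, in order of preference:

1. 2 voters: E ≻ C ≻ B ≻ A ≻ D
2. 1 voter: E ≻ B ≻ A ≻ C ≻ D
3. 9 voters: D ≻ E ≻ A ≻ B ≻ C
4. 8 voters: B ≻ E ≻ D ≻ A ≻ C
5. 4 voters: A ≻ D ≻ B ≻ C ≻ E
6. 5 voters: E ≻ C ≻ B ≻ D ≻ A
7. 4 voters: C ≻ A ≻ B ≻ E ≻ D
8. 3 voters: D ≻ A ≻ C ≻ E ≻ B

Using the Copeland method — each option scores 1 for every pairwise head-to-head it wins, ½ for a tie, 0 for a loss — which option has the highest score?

E

A: beats C and B; loses to D and E → score 2.
C: loses to A, D, E, and B → score 0.
D: beats A and C; loses to E and B → score 2.
E: beats A, C, D, and B → score 4.
B: beats C and D; loses to A and E → score 2.
E has the best pairwise record.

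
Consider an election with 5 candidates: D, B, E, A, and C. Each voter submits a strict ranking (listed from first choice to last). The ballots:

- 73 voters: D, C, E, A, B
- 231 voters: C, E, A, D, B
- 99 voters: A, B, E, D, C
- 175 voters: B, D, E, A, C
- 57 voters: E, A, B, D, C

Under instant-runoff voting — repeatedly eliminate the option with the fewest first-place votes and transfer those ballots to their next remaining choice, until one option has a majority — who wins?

B

Round 1: D 73, B 175, E 57, A 99, C 231. Eliminate E.
Round 2: D 73, B 175, A 156, C 231. Eliminate D.
Round 3: B 175, A 156, C 304. Eliminate A.
Round 4: B 331, C 304. B has a majority.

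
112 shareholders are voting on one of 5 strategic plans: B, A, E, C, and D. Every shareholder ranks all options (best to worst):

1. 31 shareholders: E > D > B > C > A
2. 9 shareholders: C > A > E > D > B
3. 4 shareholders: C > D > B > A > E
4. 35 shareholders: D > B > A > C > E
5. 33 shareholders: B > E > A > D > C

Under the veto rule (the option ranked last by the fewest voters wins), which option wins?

Last-place votes: B 9, A 31, E 39, C 33, D 0.
D is ranked last by the fewest voters, so D wins.

D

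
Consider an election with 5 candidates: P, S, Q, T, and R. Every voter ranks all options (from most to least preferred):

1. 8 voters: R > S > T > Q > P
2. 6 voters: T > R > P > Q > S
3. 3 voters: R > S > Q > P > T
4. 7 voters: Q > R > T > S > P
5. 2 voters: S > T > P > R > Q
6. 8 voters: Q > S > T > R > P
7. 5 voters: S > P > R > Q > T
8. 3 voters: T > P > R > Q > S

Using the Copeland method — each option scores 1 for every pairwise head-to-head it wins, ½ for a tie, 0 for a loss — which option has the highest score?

P: loses to S, Q, T, and R → score 0.
S: beats P and T; loses to Q and R → score 2.
Q: beats P, S, and T; loses to R → score 3.
T: beats P; loses to S, Q, and R → score 1.
R: beats P, S, Q, and T → score 4.
R has the best pairwise record.

R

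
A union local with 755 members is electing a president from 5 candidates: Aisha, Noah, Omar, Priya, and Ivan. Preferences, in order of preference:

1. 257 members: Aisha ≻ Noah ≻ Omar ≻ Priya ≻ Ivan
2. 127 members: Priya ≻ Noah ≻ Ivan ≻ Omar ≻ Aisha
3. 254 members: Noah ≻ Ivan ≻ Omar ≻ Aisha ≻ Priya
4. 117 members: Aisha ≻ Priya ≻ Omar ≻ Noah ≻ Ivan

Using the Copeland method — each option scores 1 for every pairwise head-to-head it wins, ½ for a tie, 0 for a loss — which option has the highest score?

Noah

Aisha: beats Priya; loses to Noah, Omar, and Ivan → score 1.
Noah: beats Aisha, Omar, Priya, and Ivan → score 4.
Omar: beats Aisha and Priya; loses to Noah and Ivan → score 2.
Priya: beats Ivan; loses to Aisha, Noah, and Omar → score 1.
Ivan: beats Aisha and Omar; loses to Noah and Priya → score 2.
Noah has the best pairwise record.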